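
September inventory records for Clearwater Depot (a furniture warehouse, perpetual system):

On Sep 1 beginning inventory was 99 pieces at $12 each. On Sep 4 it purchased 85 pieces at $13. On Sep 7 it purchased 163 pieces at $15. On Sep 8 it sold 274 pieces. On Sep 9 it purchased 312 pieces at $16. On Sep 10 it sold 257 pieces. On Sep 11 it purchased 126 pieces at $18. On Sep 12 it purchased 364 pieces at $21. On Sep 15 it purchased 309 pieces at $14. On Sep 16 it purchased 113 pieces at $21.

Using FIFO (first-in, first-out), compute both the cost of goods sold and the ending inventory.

COGS = $7,682; ending inventory = $18,659

Sep 8, 274 sold [FIFO — oldest first]: 99 @ $12 + 85 @ $13 + 90 @ $15 = $3,643
Sep 10, 257 sold [FIFO — oldest first]: 73 @ $15 + 184 @ $16 = $4,039
Total COGS = $3,643 + $4,039 = $7,682
Ending inventory: 128 @ $16 + 126 @ $18 + 364 @ $21 + 309 @ $14 + 113 @ $21 = $18,659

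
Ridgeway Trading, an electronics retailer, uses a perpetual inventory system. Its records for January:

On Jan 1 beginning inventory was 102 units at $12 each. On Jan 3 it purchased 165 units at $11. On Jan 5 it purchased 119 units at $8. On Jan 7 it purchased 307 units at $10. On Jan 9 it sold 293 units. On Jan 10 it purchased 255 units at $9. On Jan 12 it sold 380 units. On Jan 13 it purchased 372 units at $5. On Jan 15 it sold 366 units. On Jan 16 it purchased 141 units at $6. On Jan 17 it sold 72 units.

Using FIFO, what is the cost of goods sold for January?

Jan 9, 293 sold [FIFO — oldest first]: 102 @ $12 + 165 @ $11 + 26 @ $8 = $3,247
Jan 12, 380 sold [FIFO — oldest first]: 93 @ $8 + 287 @ $10 = $3,614
Jan 15, 366 sold [FIFO — oldest first]: 20 @ $10 + 255 @ $9 + 91 @ $5 = $2,950
Jan 17, 72 sold [FIFO — oldest first]: 72 @ $5 = $360
Total COGS = $3,247 + $3,614 + $2,950 + $360 = $10,171
Ending inventory: 209 @ $5 + 141 @ $6 = $1,891

COGS = $10,171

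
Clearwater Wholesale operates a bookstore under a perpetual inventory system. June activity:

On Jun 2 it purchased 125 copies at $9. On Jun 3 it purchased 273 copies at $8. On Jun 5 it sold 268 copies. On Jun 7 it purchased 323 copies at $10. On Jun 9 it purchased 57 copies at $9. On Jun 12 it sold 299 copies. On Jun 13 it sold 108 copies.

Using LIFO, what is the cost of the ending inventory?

Jun 5, 268 sold [LIFO — newest first]: 268 @ $8 = $2,144
Jun 12, 299 sold [LIFO — newest first]: 57 @ $9 + 242 @ $10 = $2,933
Jun 13, 108 sold [LIFO — newest first]: 81 @ $10 + 5 @ $8 + 22 @ $9 = $1,048
Total COGS = $2,144 + $2,933 + $1,048 = $6,125
Ending inventory: 103 @ $9 = $927
Check: goods available $7,052 = COGS $6,125 + ending $927

Ending inventory = $927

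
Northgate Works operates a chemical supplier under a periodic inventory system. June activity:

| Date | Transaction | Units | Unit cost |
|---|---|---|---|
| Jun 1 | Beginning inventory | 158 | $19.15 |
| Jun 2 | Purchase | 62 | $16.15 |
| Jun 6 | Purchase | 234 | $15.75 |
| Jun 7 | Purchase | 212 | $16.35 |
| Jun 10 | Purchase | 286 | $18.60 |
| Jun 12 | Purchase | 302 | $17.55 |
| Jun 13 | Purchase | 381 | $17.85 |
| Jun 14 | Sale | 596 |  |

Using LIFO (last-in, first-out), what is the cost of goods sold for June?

Jun 14, 596 sold [LIFO — newest first]: 381 @ $17.85 + 215 @ $17.55 = $10,574.10
Ending inventory: 158 @ $19.15 + 62 @ $16.15 + 234 @ $15.75 + 212 @ $16.35 + 286 @ $18.60 + 87 @ $17.55 = $18,025.15

COGS = $10,574.10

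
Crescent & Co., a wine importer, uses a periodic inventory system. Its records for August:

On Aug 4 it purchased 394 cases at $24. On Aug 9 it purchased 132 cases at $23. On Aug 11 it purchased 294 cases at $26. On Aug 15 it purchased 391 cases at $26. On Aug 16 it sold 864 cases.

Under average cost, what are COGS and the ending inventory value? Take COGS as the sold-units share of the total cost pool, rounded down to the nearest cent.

COGS = $21,619.26; ending inventory = $8,682.74

Aug 16, sell 864: 864/1211 × $30,302.00 → $21,619.26
Ending inventory (cost pool remaining) = $8,682.74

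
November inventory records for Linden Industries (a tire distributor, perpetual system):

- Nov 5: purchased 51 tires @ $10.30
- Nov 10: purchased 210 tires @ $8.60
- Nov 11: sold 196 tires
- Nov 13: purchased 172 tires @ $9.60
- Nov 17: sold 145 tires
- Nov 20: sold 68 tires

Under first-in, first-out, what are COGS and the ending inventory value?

COGS = $3,752.10; ending inventory = $230.40

Nov 11, 196 sold [FIFO — oldest first]: 51 @ $10.30 + 145 @ $8.60 = $1,772.30
Nov 17, 145 sold [FIFO — oldest first]: 65 @ $8.60 + 80 @ $9.60 = $1,327.00
Nov 20, 68 sold [FIFO — oldest first]: 68 @ $9.60 = $652.80
Total COGS = $1,772.30 + $1,327.00 + $652.80 = $3,752.10
Ending inventory: 24 @ $9.60 = $230.40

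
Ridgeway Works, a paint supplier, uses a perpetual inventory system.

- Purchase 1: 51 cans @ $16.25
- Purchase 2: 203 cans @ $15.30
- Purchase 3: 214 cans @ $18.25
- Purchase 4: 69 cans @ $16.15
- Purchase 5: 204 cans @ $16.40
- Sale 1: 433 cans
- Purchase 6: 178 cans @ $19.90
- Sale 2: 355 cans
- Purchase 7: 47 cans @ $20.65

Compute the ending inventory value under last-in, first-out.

Ending inventory = $3,023.30

Sale 1 (433) [LIFO — newest first]: 204 @ $16.40 + 69 @ $16.15 + 160 @ $18.25 = $7,379.95
Sale 2 (355) [LIFO — newest first]: 178 @ $19.90 + 54 @ $18.25 + 123 @ $15.30 = $6,409.60
Total COGS = $7,379.95 + $6,409.60 = $13,789.55
Ending inventory: 51 @ $16.25 + 80 @ $15.30 + 47 @ $20.65 = $3,023.30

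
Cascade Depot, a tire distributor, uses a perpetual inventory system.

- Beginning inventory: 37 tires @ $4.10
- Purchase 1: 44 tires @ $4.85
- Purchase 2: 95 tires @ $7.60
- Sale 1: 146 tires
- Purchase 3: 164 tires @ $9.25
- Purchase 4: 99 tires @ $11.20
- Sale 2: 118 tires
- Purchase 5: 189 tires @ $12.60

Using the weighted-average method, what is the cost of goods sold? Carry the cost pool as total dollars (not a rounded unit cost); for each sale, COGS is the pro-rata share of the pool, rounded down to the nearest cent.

After Beginning: 37 on hand, pool $151.70 (≈ $4.1000 each)
After Purchase 1: 81 on hand, pool $365.10 (≈ $4.5074 each)
After Purchase 2: 176 on hand, pool $1,087.10 (≈ $6.1767 each)
Sale 1, sell 146: 146/176 × $1,087.10 → $901.79
After Purchase 3: 194 on hand, pool $1,702.31 (≈ $8.7748 each)
After Purchase 4: 293 on hand, pool $2,811.11 (≈ $9.5942 each)
Sale 2, sell 118: 118/293 × $2,811.11 → $1,132.11
After Purchase 5: 364 on hand, pool $4,060.40 (≈ $11.1549 each)
Total COGS = $901.79 + $1,132.11 = $2,033.90
Ending inventory (cost pool remaining) = $4,060.40

COGS = $2,033.90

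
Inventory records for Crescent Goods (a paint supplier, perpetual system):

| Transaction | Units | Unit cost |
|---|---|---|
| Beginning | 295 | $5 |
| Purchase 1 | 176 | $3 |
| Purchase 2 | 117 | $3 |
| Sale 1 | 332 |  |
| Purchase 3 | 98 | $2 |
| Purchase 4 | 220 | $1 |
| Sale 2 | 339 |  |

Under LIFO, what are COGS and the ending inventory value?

COGS = $1,595; ending inventory = $1,175

Sale 1 (332) [LIFO — newest first]: 117 @ $3 + 176 @ $3 + 39 @ $5 = $1,074
Sale 2 (339) [LIFO — newest first]: 220 @ $1 + 98 @ $2 + 21 @ $5 = $521
Total COGS = $1,074 + $521 = $1,595
Ending inventory: 235 @ $5 = $1,175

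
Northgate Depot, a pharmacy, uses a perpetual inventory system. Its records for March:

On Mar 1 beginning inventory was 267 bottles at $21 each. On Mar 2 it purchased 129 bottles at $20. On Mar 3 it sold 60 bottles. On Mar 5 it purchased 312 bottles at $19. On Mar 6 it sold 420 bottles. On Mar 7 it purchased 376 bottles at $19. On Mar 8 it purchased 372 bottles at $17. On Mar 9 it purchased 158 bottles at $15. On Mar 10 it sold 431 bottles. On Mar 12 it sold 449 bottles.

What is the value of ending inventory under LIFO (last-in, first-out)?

Ending inventory = $5,282

Mar 3, 60 sold [LIFO — newest first]: 60 @ $20 = $1,200
Mar 6, 420 sold [LIFO — newest first]: 312 @ $19 + 69 @ $20 + 39 @ $21 = $8,127
Mar 10, 431 sold [LIFO — newest first]: 158 @ $15 + 273 @ $17 = $7,011
Mar 12, 449 sold [LIFO — newest first]: 99 @ $17 + 350 @ $19 = $8,333
Total COGS = $1,200 + $8,127 + $7,011 + $8,333 = $24,671
Ending inventory: 228 @ $21 + 26 @ $19 = $5,282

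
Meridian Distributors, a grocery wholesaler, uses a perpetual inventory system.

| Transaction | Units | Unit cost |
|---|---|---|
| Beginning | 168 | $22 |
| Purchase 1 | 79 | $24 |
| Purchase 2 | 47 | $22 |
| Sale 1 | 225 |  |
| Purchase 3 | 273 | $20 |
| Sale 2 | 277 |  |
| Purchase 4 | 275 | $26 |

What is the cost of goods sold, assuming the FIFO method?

Sale 1 (225) [FIFO — oldest first]: 168 @ $22 + 57 @ $24 = $5,064
Sale 2 (277) [FIFO — oldest first]: 22 @ $24 + 47 @ $22 + 208 @ $20 = $5,722
Total COGS = $5,064 + $5,722 = $10,786
Ending inventory: 65 @ $20 + 275 @ $26 = $8,450

COGS = $10,786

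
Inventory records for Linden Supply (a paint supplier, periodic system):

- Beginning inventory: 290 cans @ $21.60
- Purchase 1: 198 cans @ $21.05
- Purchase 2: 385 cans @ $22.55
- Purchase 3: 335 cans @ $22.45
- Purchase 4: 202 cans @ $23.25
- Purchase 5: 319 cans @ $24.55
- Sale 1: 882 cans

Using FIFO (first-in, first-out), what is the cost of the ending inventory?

Ending inventory = $19,846.65

Sale 1 (882) [FIFO — oldest first]: 290 @ $21.60 + 198 @ $21.05 + 385 @ $22.55 + 9 @ $22.45 = $19,315.70
Ending inventory: 326 @ $22.45 + 202 @ $23.25 + 319 @ $24.55 = $19,846.65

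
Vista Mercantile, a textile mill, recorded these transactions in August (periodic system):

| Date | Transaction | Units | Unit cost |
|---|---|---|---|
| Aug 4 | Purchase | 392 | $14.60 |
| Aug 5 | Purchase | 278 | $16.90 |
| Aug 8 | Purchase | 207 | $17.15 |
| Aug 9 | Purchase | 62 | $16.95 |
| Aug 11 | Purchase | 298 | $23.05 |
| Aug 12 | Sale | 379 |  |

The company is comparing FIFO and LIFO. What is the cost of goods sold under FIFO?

FIFO COGS: 379 @ $14.60 = $5,533.40
LIFO COGS: 298 @ $23.05 + 62 @ $16.95 + 19 @ $17.15 = $8,245.65

COGS = $5,533.40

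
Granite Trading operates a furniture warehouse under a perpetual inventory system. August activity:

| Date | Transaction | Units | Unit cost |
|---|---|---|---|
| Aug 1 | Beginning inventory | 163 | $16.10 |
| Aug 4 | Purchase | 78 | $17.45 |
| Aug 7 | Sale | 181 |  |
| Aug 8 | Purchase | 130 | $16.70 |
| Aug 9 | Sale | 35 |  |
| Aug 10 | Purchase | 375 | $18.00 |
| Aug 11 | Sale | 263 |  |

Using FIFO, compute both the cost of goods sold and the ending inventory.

Aug 7, 181 sold [FIFO — oldest first]: 163 @ $16.10 + 18 @ $17.45 = $2,938.40
Aug 9, 35 sold [FIFO — oldest first]: 35 @ $17.45 = $610.75
Aug 11, 263 sold [FIFO — oldest first]: 25 @ $17.45 + 130 @ $16.70 + 108 @ $18.00 = $4,551.25
Total COGS = $2,938.40 + $610.75 + $4,551.25 = $8,100.40
Ending inventory: 267 @ $18.00 = $4,806.00

COGS = $8,100.40; ending inventory = $4,806.00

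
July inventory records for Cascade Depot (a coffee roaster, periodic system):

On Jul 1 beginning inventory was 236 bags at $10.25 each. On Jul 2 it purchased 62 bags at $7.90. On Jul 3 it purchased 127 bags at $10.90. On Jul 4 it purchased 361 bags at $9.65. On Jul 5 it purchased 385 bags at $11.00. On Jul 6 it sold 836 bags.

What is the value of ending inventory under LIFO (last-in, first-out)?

Jul 6, 836 sold [LIFO — newest first]: 385 @ $11.00 + 361 @ $9.65 + 90 @ $10.90 = $8,699.65
Ending inventory: 236 @ $10.25 + 62 @ $7.90 + 37 @ $10.90 = $3,312.10

Ending inventory = $3,312.10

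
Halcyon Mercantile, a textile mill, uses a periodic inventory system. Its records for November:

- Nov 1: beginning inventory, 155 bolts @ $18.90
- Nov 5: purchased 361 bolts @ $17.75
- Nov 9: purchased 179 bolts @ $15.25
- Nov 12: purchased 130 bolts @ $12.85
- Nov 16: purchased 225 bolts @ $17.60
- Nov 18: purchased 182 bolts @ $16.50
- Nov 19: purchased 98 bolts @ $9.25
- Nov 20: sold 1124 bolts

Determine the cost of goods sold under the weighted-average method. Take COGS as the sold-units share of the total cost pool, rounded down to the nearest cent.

COGS = $18,260.35

Nov 20, sell 1124: 1124/1330 × $21,607.00 → $18,260.35
Ending inventory (cost pool remaining) = $3,346.65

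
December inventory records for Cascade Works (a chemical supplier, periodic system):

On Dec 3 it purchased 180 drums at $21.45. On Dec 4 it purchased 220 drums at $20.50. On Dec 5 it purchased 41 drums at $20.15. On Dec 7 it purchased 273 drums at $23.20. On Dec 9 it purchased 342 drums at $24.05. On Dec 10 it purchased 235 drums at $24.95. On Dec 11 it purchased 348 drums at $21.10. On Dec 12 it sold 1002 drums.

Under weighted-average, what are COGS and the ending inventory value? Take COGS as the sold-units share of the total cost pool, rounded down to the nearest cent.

Dec 12, sell 1002: 1002/1639 × $36,961.90 → $22,596.59
Ending inventory (cost pool remaining) = $14,365.31

COGS = $22,596.59; ending inventory = $14,365.31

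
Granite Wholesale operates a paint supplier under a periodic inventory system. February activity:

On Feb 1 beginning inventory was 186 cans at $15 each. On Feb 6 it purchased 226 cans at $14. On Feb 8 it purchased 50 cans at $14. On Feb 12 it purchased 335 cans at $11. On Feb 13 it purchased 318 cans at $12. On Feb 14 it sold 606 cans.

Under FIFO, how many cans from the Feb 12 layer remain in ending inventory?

191

Feb 14, 606 sold [FIFO — oldest first]: 186 @ $15 + 226 @ $14 + 50 @ $14 + 144 @ $11 = $8,238
Ending inventory: 191 @ $11 + 318 @ $12 = $5,917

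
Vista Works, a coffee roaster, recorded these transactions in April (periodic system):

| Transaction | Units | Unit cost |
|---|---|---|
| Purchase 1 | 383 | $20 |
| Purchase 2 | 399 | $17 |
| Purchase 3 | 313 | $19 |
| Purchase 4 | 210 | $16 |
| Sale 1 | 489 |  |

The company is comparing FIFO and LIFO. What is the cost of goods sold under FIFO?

COGS = $9,462

FIFO COGS: 383 @ $20 + 106 @ $17 = $9,462
LIFO COGS: 210 @ $16 + 279 @ $19 = $8,661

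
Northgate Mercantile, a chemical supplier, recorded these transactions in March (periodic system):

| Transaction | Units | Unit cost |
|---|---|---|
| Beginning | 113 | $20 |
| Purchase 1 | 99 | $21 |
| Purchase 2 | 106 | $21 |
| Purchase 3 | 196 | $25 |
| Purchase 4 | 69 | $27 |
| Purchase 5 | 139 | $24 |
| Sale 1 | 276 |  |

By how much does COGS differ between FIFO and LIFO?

$1,216

FIFO COGS: 113 @ $20 + 99 @ $21 + 64 @ $21 = $5,683
LIFO COGS: 139 @ $24 + 69 @ $27 + 68 @ $25 = $6,899
Difference = |$5,683 − $6,899| = $1,216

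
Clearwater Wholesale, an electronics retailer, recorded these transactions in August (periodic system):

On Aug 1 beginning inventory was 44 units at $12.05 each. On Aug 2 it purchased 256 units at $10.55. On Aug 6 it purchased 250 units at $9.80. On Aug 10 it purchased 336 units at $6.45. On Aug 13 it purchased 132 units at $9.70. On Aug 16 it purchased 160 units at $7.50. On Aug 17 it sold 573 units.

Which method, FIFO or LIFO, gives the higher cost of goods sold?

FIFO COGS: 44 @ $12.05 + 256 @ $10.55 + 250 @ $9.80 + 23 @ $6.45 = $5,829.35
LIFO COGS: 160 @ $7.50 + 132 @ $9.70 + 281 @ $6.45 = $4,292.85

FIFO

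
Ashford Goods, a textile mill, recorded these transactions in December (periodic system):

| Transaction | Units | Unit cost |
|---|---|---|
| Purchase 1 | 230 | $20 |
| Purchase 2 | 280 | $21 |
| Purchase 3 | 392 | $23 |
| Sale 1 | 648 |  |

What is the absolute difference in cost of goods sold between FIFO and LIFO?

$738

FIFO COGS: 230 @ $20 + 280 @ $21 + 138 @ $23 = $13,654
LIFO COGS: 392 @ $23 + 256 @ $21 = $14,392
Difference = |$13,654 − $14,392| = $738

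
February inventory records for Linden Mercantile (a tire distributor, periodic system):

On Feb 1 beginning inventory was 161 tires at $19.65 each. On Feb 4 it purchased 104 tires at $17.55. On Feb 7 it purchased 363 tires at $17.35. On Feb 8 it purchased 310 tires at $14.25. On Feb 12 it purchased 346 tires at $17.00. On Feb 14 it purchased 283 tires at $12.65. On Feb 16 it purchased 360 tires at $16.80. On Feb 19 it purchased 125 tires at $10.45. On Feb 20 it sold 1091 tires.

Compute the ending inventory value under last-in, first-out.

Ending inventory = $16,095.40

Feb 20, 1091 sold [LIFO — newest first]: 125 @ $10.45 + 360 @ $16.80 + 283 @ $12.65 + 323 @ $17.00 = $16,425.20
Ending inventory: 161 @ $19.65 + 104 @ $17.55 + 363 @ $17.35 + 310 @ $14.25 + 23 @ $17.00 = $16,095.40
Check: goods available $32,520.60 = COGS $16,425.20 + ending $16,095.40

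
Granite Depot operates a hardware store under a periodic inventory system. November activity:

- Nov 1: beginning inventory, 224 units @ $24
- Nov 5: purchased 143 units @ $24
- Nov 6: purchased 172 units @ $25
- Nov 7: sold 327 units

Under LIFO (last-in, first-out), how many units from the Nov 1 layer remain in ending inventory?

Nov 7, 327 sold [LIFO — newest first]: 172 @ $25 + 143 @ $24 + 12 @ $24 = $8,020
Ending inventory: 212 @ $24 = $5,088

212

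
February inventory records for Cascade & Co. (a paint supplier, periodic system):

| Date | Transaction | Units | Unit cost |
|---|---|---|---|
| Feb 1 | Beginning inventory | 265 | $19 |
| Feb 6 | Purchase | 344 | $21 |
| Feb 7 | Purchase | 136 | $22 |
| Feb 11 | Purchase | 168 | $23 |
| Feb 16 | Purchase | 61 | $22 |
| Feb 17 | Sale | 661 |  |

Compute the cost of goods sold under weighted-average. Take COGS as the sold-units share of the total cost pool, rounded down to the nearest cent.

COGS = $13,883.03

Feb 17, sell 661: 661/974 × $20,457.00 → $13,883.03
Ending inventory (cost pool remaining) = $6,573.97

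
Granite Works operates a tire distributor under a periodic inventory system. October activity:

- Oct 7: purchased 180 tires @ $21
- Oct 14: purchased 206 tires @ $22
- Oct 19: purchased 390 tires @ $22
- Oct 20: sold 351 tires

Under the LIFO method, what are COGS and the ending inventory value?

Oct 20, 351 sold [LIFO — newest first]: 351 @ $22 = $7,722
Ending inventory: 180 @ $21 + 206 @ $22 + 39 @ $22 = $9,170
Check: goods available $16,892 = COGS $7,722 + ending $9,170

COGS = $7,722; ending inventory = $9,170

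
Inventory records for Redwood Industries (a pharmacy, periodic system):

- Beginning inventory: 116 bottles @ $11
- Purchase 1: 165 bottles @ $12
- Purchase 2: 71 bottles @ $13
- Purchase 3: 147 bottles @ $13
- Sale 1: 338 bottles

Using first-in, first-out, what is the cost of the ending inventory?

Ending inventory = $2,093

Sale 1 (338) [FIFO — oldest first]: 116 @ $11 + 165 @ $12 + 57 @ $13 = $3,997
Ending inventory: 14 @ $13 + 147 @ $13 = $2,093
Check: goods available $6,090 = COGS $3,997 + ending $2,093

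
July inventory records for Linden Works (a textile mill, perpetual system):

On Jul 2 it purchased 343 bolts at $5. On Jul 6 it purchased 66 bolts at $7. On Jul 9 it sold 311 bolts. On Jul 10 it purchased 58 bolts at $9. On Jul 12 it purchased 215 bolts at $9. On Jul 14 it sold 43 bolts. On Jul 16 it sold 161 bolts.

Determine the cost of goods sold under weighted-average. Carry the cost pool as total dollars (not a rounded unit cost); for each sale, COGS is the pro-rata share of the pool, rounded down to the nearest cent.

COGS = $3,293.21

After Jul 2: 343 on hand, pool $1,715.00 (≈ $5.0000 each)
After Jul 6: 409 on hand, pool $2,177.00 (≈ $5.3227 each)
Jul 9, sell 311: 311/409 × $2,177.00 → $1,655.37
After Jul 10: 156 on hand, pool $1,043.63 (≈ $6.6899 each)
After Jul 12: 371 on hand, pool $2,978.63 (≈ $8.0287 each)
Jul 14, sell 43: 43/371 × $2,978.63 → $345.23
Jul 16, sell 161: 161/328 × $2,633.40 → $1,292.61
Total COGS = $1,655.37 + $345.23 + $1,292.61 = $3,293.21
Ending inventory (cost pool remaining) = $1,340.79
Check: goods available $4,634.00 = COGS $3,293.21 + ending $1,340.79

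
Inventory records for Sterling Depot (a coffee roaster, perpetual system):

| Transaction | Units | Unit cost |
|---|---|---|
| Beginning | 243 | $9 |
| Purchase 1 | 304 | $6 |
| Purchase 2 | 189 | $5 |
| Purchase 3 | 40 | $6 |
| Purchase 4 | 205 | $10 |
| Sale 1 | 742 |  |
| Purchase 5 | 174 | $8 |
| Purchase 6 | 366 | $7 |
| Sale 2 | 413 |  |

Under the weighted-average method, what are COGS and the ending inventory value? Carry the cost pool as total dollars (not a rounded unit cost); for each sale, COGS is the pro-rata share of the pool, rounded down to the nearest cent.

COGS = $8,512.86; ending inventory = $2,687.14

After Beginning: 243 on hand, pool $2,187.00 (≈ $9.0000 each)
After Purchase 1: 547 on hand, pool $4,011.00 (≈ $7.3327 each)
After Purchase 2: 736 on hand, pool $4,956.00 (≈ $6.7337 each)
After Purchase 3: 776 on hand, pool $5,196.00 (≈ $6.6959 each)
After Purchase 4: 981 on hand, pool $7,246.00 (≈ $7.3863 each)
Sale 1, sell 742: 742/981 × $7,246.00 → $5,480.66
After Purchase 5: 413 on hand, pool $3,157.34 (≈ $7.6449 each)
After Purchase 6: 779 on hand, pool $5,719.34 (≈ $7.3419 each)
Sale 2, sell 413: 413/779 × $5,719.34 → $3,032.20
Total COGS = $5,480.66 + $3,032.20 = $8,512.86
Ending inventory (cost pool remaining) = $2,687.14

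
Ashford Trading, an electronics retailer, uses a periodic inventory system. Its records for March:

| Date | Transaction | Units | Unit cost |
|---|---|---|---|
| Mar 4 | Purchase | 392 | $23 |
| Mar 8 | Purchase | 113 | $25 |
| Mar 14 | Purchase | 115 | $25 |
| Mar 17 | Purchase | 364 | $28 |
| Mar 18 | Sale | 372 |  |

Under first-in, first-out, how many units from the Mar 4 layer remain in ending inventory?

20

Mar 18, 372 sold [FIFO — oldest first]: 372 @ $23 = $8,556
Ending inventory: 20 @ $23 + 113 @ $25 + 115 @ $25 + 364 @ $28 = $16,352
Check: goods available $24,908 = COGS $8,556 + ending $16,352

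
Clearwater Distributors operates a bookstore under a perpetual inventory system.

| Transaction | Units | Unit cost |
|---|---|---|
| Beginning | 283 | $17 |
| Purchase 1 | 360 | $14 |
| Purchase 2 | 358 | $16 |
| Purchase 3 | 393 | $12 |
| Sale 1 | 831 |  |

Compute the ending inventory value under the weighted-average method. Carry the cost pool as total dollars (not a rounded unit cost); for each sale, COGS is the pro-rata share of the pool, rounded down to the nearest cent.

Ending inventory = $8,196.62

After Beginning: 283 on hand, pool $4,811.00 (≈ $17.0000 each)
After Purchase 1: 643 on hand, pool $9,851.00 (≈ $15.3204 each)
After Purchase 2: 1001 on hand, pool $15,579.00 (≈ $15.5634 each)
After Purchase 3: 1394 on hand, pool $20,295.00 (≈ $14.5588 each)
Sale 1, sell 831: 831/1394 × $20,295.00 → $12,098.38
Ending inventory (cost pool remaining) = $8,196.62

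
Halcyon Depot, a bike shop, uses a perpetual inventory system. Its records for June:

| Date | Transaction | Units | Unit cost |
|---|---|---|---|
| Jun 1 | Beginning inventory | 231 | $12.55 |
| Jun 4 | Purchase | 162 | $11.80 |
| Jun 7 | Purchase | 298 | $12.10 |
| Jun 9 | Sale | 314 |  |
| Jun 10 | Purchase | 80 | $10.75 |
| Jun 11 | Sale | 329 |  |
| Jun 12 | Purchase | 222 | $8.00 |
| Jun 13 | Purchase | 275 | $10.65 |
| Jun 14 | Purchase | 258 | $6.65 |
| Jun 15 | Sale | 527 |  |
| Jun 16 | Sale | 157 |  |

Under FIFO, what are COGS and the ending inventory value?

Jun 9, 314 sold [FIFO — oldest first]: 231 @ $12.55 + 83 @ $11.80 = $3,878.45
Jun 11, 329 sold [FIFO — oldest first]: 79 @ $11.80 + 250 @ $12.10 = $3,957.20
Jun 15, 527 sold [FIFO — oldest first]: 48 @ $12.10 + 80 @ $10.75 + 222 @ $8.00 + 177 @ $10.65 = $5,101.85
Jun 16, 157 sold [FIFO — oldest first]: 98 @ $10.65 + 59 @ $6.65 = $1,436.05
Total COGS = $3,878.45 + $3,957.20 + $5,101.85 + $1,436.05 = $14,373.55
Ending inventory: 199 @ $6.65 = $1,323.35

COGS = $14,373.55; ending inventory = $1,323.35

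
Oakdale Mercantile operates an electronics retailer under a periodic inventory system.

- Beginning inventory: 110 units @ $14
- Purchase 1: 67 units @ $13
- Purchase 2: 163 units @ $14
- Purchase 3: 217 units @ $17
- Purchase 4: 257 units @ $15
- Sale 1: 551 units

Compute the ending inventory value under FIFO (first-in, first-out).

Sale 1 (551) [FIFO — oldest first]: 110 @ $14 + 67 @ $13 + 163 @ $14 + 211 @ $17 = $8,280
Ending inventory: 6 @ $17 + 257 @ $15 = $3,957
Check: goods available $12,237 = COGS $8,280 + ending $3,957

Ending inventory = $3,957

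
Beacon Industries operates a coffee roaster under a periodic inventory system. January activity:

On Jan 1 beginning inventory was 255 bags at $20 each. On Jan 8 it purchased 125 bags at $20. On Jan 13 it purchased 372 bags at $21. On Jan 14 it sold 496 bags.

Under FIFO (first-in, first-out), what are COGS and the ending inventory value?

COGS = $10,036; ending inventory = $5,376

Jan 14, 496 sold [FIFO — oldest first]: 255 @ $20 + 125 @ $20 + 116 @ $21 = $10,036
Ending inventory: 256 @ $21 = $5,376
Check: goods available $15,412 = COGS $10,036 + ending $5,376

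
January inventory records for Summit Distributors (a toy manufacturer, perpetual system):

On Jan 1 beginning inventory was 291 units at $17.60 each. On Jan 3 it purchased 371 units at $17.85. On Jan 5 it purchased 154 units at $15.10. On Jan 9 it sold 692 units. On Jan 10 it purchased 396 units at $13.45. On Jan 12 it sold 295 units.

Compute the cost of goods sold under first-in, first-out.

Jan 9, 692 sold [FIFO — oldest first]: 291 @ $17.60 + 371 @ $17.85 + 30 @ $15.10 = $12,196.95
Jan 12, 295 sold [FIFO — oldest first]: 124 @ $15.10 + 171 @ $13.45 = $4,172.35
Total COGS = $12,196.95 + $4,172.35 = $16,369.30
Ending inventory: 225 @ $13.45 = $3,026.25

COGS = $16,369.30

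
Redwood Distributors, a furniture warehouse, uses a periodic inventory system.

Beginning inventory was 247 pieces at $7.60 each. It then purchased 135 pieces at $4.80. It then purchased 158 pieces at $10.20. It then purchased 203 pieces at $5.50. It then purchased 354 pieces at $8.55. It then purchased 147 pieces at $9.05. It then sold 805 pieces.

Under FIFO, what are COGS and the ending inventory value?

Sale 1 (805) [FIFO — oldest first]: 247 @ $7.60 + 135 @ $4.80 + 158 @ $10.20 + 203 @ $5.50 + 62 @ $8.55 = $5,783.40
Ending inventory: 292 @ $8.55 + 147 @ $9.05 = $3,826.95
Check: goods available $9,610.35 = COGS $5,783.40 + ending $3,826.95

COGS = $5,783.40; ending inventory = $3,826.95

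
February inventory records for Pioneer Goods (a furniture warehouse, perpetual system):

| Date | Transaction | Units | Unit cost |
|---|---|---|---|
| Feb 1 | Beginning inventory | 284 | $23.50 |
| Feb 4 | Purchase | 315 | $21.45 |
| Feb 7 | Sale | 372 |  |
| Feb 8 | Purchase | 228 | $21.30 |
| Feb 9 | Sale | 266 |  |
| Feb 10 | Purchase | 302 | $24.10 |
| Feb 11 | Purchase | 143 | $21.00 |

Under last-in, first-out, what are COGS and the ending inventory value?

Feb 7, 372 sold [LIFO — newest first]: 315 @ $21.45 + 57 @ $23.50 = $8,096.25
Feb 9, 266 sold [LIFO — newest first]: 228 @ $21.30 + 38 @ $23.50 = $5,749.40
Total COGS = $8,096.25 + $5,749.40 = $13,845.65
Ending inventory: 189 @ $23.50 + 302 @ $24.10 + 143 @ $21.00 = $14,722.70
Check: goods available $28,568.35 = COGS $13,845.65 + ending $14,722.70

COGS = $13,845.65; ending inventory = $14,722.70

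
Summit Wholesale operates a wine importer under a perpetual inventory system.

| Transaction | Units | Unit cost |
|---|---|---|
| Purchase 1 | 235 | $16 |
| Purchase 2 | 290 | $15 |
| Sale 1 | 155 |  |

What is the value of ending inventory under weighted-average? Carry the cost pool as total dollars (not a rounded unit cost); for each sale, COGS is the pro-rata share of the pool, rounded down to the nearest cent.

Ending inventory = $5,715.62

After Purchase 1: 235 on hand, pool $3,760.00 (≈ $16.0000 each)
After Purchase 2: 525 on hand, pool $8,110.00 (≈ $15.4476 each)
Sale 1, sell 155: 155/525 × $8,110.00 → $2,394.38
Ending inventory (cost pool remaining) = $5,715.62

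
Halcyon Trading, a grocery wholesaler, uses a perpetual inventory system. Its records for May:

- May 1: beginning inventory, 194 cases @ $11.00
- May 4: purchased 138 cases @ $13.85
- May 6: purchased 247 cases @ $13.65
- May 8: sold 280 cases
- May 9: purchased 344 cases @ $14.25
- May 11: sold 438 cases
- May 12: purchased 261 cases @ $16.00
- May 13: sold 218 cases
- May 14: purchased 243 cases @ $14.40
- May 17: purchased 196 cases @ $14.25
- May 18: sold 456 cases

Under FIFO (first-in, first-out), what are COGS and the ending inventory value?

COGS = $19,490.05; ending inventory = $3,297.00

May 8, 280 sold [FIFO — oldest first]: 194 @ $11.00 + 86 @ $13.85 = $3,325.10
May 11, 438 sold [FIFO — oldest first]: 52 @ $13.85 + 247 @ $13.65 + 139 @ $14.25 = $6,072.50
May 13, 218 sold [FIFO — oldest first]: 205 @ $14.25 + 13 @ $16.00 = $3,129.25
May 18, 456 sold [FIFO — oldest first]: 248 @ $16.00 + 208 @ $14.40 = $6,963.20
Total COGS = $3,325.10 + $6,072.50 + $3,129.25 + $6,963.20 = $19,490.05
Ending inventory: 35 @ $14.40 + 196 @ $14.25 = $3,297.00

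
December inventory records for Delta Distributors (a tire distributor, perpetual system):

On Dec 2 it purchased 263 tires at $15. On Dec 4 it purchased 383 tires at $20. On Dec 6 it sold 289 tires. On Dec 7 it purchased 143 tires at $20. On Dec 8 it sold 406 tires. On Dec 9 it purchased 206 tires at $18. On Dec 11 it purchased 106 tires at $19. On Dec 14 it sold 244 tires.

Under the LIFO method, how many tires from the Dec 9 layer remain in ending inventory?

Dec 6, 289 sold [LIFO — newest first]: 289 @ $20 = $5,780
Dec 8, 406 sold [LIFO — newest first]: 143 @ $20 + 94 @ $20 + 169 @ $15 = $7,275
Dec 14, 244 sold [LIFO — newest first]: 106 @ $19 + 138 @ $18 = $4,498
Total COGS = $5,780 + $7,275 + $4,498 = $17,553
Ending inventory: 94 @ $15 + 68 @ $18 = $2,634

68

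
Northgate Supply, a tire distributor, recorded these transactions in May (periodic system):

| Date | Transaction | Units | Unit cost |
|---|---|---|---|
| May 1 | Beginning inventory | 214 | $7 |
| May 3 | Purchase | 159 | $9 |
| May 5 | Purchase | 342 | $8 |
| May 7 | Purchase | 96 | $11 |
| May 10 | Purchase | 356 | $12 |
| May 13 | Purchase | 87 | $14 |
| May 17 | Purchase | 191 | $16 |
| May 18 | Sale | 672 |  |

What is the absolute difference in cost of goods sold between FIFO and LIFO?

$3,643

FIFO COGS: 214 @ $7 + 159 @ $9 + 299 @ $8 = $5,321
LIFO COGS: 191 @ $16 + 87 @ $14 + 356 @ $12 + 38 @ $11 = $8,964
Difference = |$5,321 − $8,964| = $3,643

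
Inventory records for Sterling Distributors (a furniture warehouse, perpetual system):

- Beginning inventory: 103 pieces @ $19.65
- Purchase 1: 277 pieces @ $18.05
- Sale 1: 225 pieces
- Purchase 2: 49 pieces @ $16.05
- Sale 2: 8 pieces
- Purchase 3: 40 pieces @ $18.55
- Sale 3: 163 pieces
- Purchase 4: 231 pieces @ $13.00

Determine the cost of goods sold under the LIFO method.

Sale 1 (225) [LIFO — newest first]: 225 @ $18.05 = $4,061.25
Sale 2 (8) [LIFO — newest first]: 8 @ $16.05 = $128.40
Sale 3 (163) [LIFO — newest first]: 40 @ $18.55 + 41 @ $16.05 + 52 @ $18.05 + 30 @ $19.65 = $2,928.15
Total COGS = $4,061.25 + $128.40 + $2,928.15 = $7,117.80
Ending inventory: 73 @ $19.65 + 231 @ $13.00 = $4,437.45

COGS = $7,117.80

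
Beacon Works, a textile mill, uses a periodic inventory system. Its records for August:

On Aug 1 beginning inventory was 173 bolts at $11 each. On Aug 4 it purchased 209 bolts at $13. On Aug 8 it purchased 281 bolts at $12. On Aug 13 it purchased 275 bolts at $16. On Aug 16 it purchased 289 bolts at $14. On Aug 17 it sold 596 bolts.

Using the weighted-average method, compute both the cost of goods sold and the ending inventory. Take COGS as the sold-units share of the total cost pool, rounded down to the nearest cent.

COGS = $7,984.55; ending inventory = $8,453.45

Aug 17, sell 596: 596/1227 × $16,438.00 → $7,984.55
Ending inventory (cost pool remaining) = $8,453.45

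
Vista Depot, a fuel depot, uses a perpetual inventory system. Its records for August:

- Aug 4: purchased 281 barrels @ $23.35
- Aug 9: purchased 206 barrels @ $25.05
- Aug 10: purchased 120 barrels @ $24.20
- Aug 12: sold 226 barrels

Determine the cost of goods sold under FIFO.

COGS = $5,277.10

Aug 12, 226 sold [FIFO — oldest first]: 226 @ $23.35 = $5,277.10
Ending inventory: 55 @ $23.35 + 206 @ $25.05 + 120 @ $24.20 = $9,348.55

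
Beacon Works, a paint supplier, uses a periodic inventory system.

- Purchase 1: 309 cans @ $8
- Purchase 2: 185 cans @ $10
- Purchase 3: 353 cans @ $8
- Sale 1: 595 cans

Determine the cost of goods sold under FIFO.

COGS = $5,130

Sale 1 (595) [FIFO — oldest first]: 309 @ $8 + 185 @ $10 + 101 @ $8 = $5,130
Ending inventory: 252 @ $8 = $2,016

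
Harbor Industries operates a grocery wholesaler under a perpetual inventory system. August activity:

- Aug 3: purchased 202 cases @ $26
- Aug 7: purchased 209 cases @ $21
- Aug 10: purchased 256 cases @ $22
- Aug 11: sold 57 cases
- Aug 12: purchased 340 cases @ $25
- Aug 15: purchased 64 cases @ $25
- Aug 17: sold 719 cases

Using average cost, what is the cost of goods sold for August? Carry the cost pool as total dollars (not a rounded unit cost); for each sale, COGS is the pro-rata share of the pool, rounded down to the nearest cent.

COGS = $18,371.02

After Aug 3: 202 on hand, pool $5,252.00 (≈ $26.0000 each)
After Aug 7: 411 on hand, pool $9,641.00 (≈ $23.4574 each)
After Aug 10: 667 on hand, pool $15,273.00 (≈ $22.8981 each)
Aug 11, sell 57: 57/667 × $15,273.00 → $1,305.18
After Aug 12: 950 on hand, pool $22,467.82 (≈ $23.6503 each)
After Aug 15: 1014 on hand, pool $24,067.82 (≈ $23.7355 each)
Aug 17, sell 719: 719/1014 × $24,067.82 → $17,065.84
Total COGS = $1,305.18 + $17,065.84 = $18,371.02
Ending inventory (cost pool remaining) = $7,001.98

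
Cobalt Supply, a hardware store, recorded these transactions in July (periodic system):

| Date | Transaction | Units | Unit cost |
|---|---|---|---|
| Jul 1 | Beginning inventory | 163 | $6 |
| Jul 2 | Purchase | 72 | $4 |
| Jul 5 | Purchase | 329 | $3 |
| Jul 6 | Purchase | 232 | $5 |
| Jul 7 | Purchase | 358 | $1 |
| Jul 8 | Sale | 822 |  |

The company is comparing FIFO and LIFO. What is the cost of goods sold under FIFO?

FIFO COGS: 163 @ $6 + 72 @ $4 + 329 @ $3 + 232 @ $5 + 26 @ $1 = $3,439
LIFO COGS: 358 @ $1 + 232 @ $5 + 232 @ $3 = $2,214

COGS = $3,439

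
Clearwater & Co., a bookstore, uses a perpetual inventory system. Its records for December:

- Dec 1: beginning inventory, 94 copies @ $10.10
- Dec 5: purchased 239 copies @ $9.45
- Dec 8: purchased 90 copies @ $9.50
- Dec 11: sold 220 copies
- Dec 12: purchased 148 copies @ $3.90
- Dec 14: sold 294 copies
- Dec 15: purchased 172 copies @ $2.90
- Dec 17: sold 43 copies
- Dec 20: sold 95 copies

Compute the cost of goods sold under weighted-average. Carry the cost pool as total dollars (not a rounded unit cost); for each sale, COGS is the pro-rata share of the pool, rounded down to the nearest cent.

COGS = $4,777.65

After Dec 1: 94 on hand, pool $949.40 (≈ $10.1000 each)
After Dec 5: 333 on hand, pool $3,207.95 (≈ $9.6335 each)
After Dec 8: 423 on hand, pool $4,062.95 (≈ $9.6051 each)
Dec 11, sell 220: 220/423 × $4,062.95 → $2,113.11
After Dec 12: 351 on hand, pool $2,527.04 (≈ $7.1995 each)
Dec 14, sell 294: 294/351 × $2,527.04 → $2,116.66
After Dec 15: 229 on hand, pool $909.18 (≈ $3.9702 each)
Dec 17, sell 43: 43/229 × $909.18 → $170.71
Dec 20, sell 95: 95/186 × $738.47 → $377.17
Total COGS = $2,113.11 + $2,116.66 + $170.71 + $377.17 = $4,777.65
Ending inventory (cost pool remaining) = $361.30
Check: goods available $5,138.95 = COGS $4,777.65 + ending $361.30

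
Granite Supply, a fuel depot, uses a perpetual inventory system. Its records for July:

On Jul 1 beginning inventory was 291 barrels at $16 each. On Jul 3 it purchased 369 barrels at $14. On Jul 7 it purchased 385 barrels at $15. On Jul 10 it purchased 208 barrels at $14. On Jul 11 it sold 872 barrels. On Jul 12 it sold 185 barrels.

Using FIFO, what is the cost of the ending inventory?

Ending inventory = $2,744

Jul 11, 872 sold [FIFO — oldest first]: 291 @ $16 + 369 @ $14 + 212 @ $15 = $13,002
Jul 12, 185 sold [FIFO — oldest first]: 173 @ $15 + 12 @ $14 = $2,763
Total COGS = $13,002 + $2,763 = $15,765
Ending inventory: 196 @ $14 = $2,744
Check: goods available $18,509 = COGS $15,765 + ending $2,744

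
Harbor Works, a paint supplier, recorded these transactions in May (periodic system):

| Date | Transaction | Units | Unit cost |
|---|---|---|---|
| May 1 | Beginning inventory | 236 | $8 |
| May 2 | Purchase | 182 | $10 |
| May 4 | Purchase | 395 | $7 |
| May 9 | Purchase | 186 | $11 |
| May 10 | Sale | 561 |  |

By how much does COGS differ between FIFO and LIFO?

$38

FIFO COGS: 236 @ $8 + 182 @ $10 + 143 @ $7 = $4,709
LIFO COGS: 186 @ $11 + 375 @ $7 = $4,671
Difference = |$4,709 − $4,671| = $38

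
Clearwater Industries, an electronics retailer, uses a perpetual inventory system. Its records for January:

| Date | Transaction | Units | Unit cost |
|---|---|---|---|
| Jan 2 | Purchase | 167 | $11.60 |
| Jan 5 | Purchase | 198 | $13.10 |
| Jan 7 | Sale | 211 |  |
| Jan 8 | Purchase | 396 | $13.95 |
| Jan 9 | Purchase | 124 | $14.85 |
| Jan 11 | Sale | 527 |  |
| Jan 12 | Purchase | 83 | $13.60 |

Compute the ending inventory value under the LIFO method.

Ending inventory = $2,834.00

Jan 7, 211 sold [LIFO — newest first]: 198 @ $13.10 + 13 @ $11.60 = $2,744.60
Jan 11, 527 sold [LIFO — newest first]: 124 @ $14.85 + 396 @ $13.95 + 7 @ $11.60 = $7,446.80
Total COGS = $2,744.60 + $7,446.80 = $10,191.40
Ending inventory: 147 @ $11.60 + 83 @ $13.60 = $2,834.00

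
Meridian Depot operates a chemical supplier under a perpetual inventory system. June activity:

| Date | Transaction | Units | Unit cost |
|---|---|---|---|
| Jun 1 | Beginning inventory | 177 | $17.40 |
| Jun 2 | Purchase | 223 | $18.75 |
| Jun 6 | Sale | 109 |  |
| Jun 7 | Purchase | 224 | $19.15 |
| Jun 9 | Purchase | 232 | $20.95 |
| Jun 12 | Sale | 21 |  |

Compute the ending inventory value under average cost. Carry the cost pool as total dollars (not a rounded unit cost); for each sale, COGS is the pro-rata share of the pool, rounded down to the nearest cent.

After Jun 1: 177 on hand, pool $3,079.80 (≈ $17.4000 each)
After Jun 2: 400 on hand, pool $7,261.05 (≈ $18.1526 each)
Jun 6, sell 109: 109/400 × $7,261.05 → $1,978.63
After Jun 7: 515 on hand, pool $9,572.02 (≈ $18.5864 each)
After Jun 9: 747 on hand, pool $14,432.42 (≈ $19.3205 each)
Jun 12, sell 21: 21/747 × $14,432.42 → $405.73
Total COGS = $1,978.63 + $405.73 = $2,384.36
Ending inventory (cost pool remaining) = $14,026.69

Ending inventory = $14,026.69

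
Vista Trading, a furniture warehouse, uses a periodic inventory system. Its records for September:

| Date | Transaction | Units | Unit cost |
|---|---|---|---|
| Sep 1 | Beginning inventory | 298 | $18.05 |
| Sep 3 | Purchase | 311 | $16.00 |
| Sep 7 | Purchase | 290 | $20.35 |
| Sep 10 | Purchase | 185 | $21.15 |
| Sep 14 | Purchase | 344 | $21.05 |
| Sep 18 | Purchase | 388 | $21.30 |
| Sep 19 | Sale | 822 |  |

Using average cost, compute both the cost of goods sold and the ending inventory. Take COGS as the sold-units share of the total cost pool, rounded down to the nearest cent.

Sep 19, sell 822: 822/1816 × $35,674.75 → $16,147.93
Ending inventory (cost pool remaining) = $19,526.82

COGS = $16,147.93; ending inventory = $19,526.82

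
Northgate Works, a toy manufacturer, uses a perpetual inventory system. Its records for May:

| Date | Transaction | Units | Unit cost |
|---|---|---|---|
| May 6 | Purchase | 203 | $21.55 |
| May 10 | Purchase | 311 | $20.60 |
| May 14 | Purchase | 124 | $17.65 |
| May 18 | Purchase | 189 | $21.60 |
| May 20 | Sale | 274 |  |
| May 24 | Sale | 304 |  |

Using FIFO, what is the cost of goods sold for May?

May 20, 274 sold [FIFO — oldest first]: 203 @ $21.55 + 71 @ $20.60 = $5,837.25
May 24, 304 sold [FIFO — oldest first]: 240 @ $20.60 + 64 @ $17.65 = $6,073.60
Total COGS = $5,837.25 + $6,073.60 = $11,910.85
Ending inventory: 60 @ $17.65 + 189 @ $21.60 = $5,141.40

COGS = $11,910.85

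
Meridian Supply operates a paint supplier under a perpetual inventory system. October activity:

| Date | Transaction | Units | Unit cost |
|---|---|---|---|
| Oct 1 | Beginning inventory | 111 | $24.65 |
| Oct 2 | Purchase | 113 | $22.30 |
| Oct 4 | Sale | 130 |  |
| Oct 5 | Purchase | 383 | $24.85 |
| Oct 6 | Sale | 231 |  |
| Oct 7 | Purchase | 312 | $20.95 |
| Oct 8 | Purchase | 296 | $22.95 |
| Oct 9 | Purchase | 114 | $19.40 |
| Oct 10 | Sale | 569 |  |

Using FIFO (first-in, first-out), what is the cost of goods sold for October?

COGS = $21,562.45

Oct 4, 130 sold [FIFO — oldest first]: 111 @ $24.65 + 19 @ $22.30 = $3,159.85
Oct 6, 231 sold [FIFO — oldest first]: 94 @ $22.30 + 137 @ $24.85 = $5,500.65
Oct 10, 569 sold [FIFO — oldest first]: 246 @ $24.85 + 312 @ $20.95 + 11 @ $22.95 = $12,901.95
Total COGS = $3,159.85 + $5,500.65 + $12,901.95 = $21,562.45
Ending inventory: 285 @ $22.95 + 114 @ $19.40 = $8,752.35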